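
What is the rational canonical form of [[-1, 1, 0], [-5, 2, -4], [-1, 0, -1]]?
The invariant factors of A (the non-unit diagonal entries of the Smith normal form of xI - A over ℚ[x]) are x^3 + 2x - 1, each dividing the next. The characteristic polynomial is their product, x^3 + 2x - 1.

The rational canonical form is the block-diagonal matrix of companion matrices C(f_i):
R = [[0, 0, 1], [1, 0, -2], [0, 1, 0]].

Note the characteristic polynomial does not split into linear factors over ℚ, so A has no Jordan form over ℚ; the rational canonical form exists over any field.

R = [[0, 0, 1], [1, 0, -2], [0, 1, 0]]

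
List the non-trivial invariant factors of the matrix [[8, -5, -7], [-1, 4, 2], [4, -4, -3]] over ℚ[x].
(x - 3)^3

The Jordan structure of A has elementary divisors (x - 3)^3. Arranging the block sizes at each eigenvalue in decreasing order and taking row products gives the invariant factors.

Invariant factors (smallest first, each dividing the next): (x - 3)^3.

Check: the last factor (x - 3)^3 is the minimal polynomial, and the product (x - 3)^3 is the characteristic polynomial.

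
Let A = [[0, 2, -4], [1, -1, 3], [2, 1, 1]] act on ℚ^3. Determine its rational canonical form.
R = [[0, 0, -2], [1, 0, -2], [0, 1, 0]]

The invariant factors of A (the non-unit diagonal entries of the Smith normal form of xI - A over ℚ[x]) are x^3 + 2x + 2, each dividing the next. The characteristic polynomial is their product, x^3 + 2x + 2.

The rational canonical form is the block-diagonal matrix of companion matrices C(f_i):
R = [[0, 0, -2], [1, 0, -2], [0, 1, 0]].

Note the characteristic polynomial does not split into linear factors over ℚ, so A has no Jordan form over ℚ; the rational canonical form exists over any field.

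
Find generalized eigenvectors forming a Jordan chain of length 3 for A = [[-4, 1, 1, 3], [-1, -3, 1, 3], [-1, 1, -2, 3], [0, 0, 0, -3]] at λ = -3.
We seek v_1 ∈ ker((A + 3I)^3) \ ker((A + 3I)^2), then set v_{i+1} = (A + 3I) v_i.

One such chain is v_1 = [[0, 0, 1, 0]]^T, v_2 = [[1, 1, 1, 0]]^T, v_3 = [[1, 0, 1, 0]]^T. Check: (A + 3I) v_3 = [[0, 0, 0, 0]]^T = 0.

v_1 = [[0, 0, 1, 0]]^T, v_2 = [[1, 1, 1, 0]]^T, v_3 = [[1, 0, 1, 0]]^T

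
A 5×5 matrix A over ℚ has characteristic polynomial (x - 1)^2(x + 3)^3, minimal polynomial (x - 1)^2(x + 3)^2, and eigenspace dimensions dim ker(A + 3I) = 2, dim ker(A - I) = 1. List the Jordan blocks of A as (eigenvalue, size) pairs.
Jordan blocks: (-3, 2), (-3, 1), (1, 2)

λ = -3: algebraic multiplicity 3 (exponent in χ_A), largest block size 2 (exponent in m_A), 2 blocks (geometric multiplicity). These force block sizes [2, 1].
λ = 1: algebraic multiplicity 2 (exponent in χ_A), largest block size 2 (exponent in m_A), 1 block (geometric multiplicity). This forces block sizes [2].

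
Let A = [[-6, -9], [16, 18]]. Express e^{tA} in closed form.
A has Jordan form J = [[6, 1], [0, 6]] with A = PJP^{-1}, so e^{tA} = P e^{tJ} P^{-1}.

For a Jordan block J_k(λ), e^{tJ_k(λ)} = e^{λt} · (I + tN + t^2 N^2/2! + ... + t^{k-1} N^{k-1}/(k-1)!) where N is the nilpotent superdiagonal part.

Assembling the blocks and conjugating back gives the entries of e^{tA} as shown above.

e^{tA} = [[(1 - 12*t)*e^{6*t}, -9*t*e^{6*t}], [16*t*e^{6*t}, (12*t + 1)*e^{6*t}]]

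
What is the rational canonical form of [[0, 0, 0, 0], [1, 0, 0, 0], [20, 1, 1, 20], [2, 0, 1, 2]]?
R = [[0, 0, 0, 0], [1, 0, 0, 0], [0, 1, 0, 18], [0, 0, 1, 3]]

The invariant factors of A (the non-unit diagonal entries of the Smith normal form of xI - A over ℚ[x]) are x^2(x - 6)(x + 3), each dividing the next. The characteristic polynomial is their product, x^2(x - 6)(x + 3).

The rational canonical form is the block-diagonal matrix of companion matrices C(f_i):
R = [[0, 0, 0, 0], [1, 0, 0, 0], [0, 1, 0, 18], [0, 0, 1, 3]].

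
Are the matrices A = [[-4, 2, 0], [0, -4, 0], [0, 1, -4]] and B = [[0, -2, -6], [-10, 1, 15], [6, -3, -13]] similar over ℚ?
Yes.

Two matrices over a field are similar if and only if they have the same invariant factors.

Both A and B have characteristic polynomial (x + 4)^3 and minimal polynomial (x + 4)^2. Computing further, both have invariant factors x + 4, (x + 4)^2. Hence A and B are similar.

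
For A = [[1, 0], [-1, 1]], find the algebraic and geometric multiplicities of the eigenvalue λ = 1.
The characteristic polynomial is (x - 1)^2, so the factor x - 1 appears with exponent 2: the algebraic multiplicity is 2.

rank(A - I) = 1, so the eigenspace has dimension 2 - 1 = 1: the geometric multiplicity is 1.

Since 1 < 2, A is not diagonalizable.

algebraic multiplicity 2, geometric multiplicity 1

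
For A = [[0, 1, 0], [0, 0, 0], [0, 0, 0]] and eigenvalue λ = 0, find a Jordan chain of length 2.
v_1 = [[-2, 1, -1]]^T, v_2 = [[1, 0, 0]]^T

We seek v_1 ∈ ker(A^2) \ ker(A), then set v_{i+1} = A v_i.

One such chain is v_1 = [[-2, 1, -1]]^T, v_2 = [[1, 0, 0]]^T. Check: A v_2 = [[0, 0, 0]]^T = 0.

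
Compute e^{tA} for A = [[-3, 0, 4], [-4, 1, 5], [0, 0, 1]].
A has Jordan form J = [[-3, 0, 0], [0, 1, 1], [0, 0, 1]] with A = PJP^{-1}, so e^{tA} = P e^{tJ} P^{-1}.

For a Jordan block J_k(λ), e^{tJ_k(λ)} = e^{λt} · (I + tN + t^2 N^2/2! + ... + t^{k-1} N^{k-1}/(k-1)!) where N is the nilpotent superdiagonal part.

Assembling the blocks and conjugating back gives the entries of e^{tA} as shown above.

e^{tA} = [[e^{-3*t}, 0, e^{t} - e^{-3*t}], [-e^{t} + e^{-3*t}, e^{t}, ((t + 1)*e^{4*t} - 1)*e^{-3*t}], [0, 0, e^{t}]]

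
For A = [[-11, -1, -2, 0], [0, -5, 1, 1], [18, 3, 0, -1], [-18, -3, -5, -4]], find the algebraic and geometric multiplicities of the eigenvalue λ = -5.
algebraic multiplicity 4, geometric multiplicity 2

The characteristic polynomial is (x + 5)^4, so the factor x + 5 appears with exponent 4: the algebraic multiplicity is 4.

rank(A + 5I) = 2, so the eigenspace has dimension 4 - 2 = 2: the geometric multiplicity is 2.

Since 2 < 4, A is not diagonalizable.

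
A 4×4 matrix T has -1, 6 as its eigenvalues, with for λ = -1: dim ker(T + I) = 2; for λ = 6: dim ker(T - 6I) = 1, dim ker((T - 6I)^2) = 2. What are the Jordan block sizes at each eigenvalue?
Jordan blocks: (-1, 1), (-1, 1), (6, 2)

λ = -1: successive nullity increments [2] count blocks of size ≥ k; block sizes are [1, 1].
λ = 6: successive nullity increments [1, 1] count blocks of size ≥ k; block sizes are [2].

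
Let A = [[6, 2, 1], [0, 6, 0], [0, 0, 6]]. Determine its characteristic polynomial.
xI - A = [[x - 6, -2, -1], [0, x - 6, 0], [0, 0, x - 6]].

Expanding det(xI - A) along the first row:
det(xI - A) = + (x - 6)·det([[x - 6, 0], [0, x - 6]]) - (-2)·det([[0, 0], [0, x - 6]]) + (-1)·det([[0, x - 6], [0, 0]]).

Evaluating gives χ_A(x) = x^3 - 18x^2 + 108x - 216 = (x - 6)^3.

χ_A(x) = (x - 6)^3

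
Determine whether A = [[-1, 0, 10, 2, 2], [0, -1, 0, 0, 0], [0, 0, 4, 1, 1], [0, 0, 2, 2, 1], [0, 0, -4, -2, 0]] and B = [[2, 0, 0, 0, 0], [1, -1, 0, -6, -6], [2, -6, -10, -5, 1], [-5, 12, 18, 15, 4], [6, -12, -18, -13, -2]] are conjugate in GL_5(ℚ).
Yes.

Two matrices over a field are similar if and only if they have the same invariant factors.

Both A and B have characteristic polynomial (x - 2)^3(x + 1)^2 and minimal polynomial (x - 2)^3(x + 1). Computing further, both have invariant factors x + 1, (x - 2)^3(x + 1). Hence A and B are similar.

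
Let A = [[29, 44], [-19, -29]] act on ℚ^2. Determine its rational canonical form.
The invariant factors of A (the non-unit diagonal entries of the Smith normal form of xI - A over ℚ[x]) are x^2 - 5, each dividing the next. The characteristic polynomial is their product, x^2 - 5.

The rational canonical form is the block-diagonal matrix of companion matrices C(f_i):
R = [[0, 5], [1, 0]].

Note the characteristic polynomial does not split into linear factors over ℚ, so A has no Jordan form over ℚ; the rational canonical form exists over any field.

R = [[0, 5], [1, 0]]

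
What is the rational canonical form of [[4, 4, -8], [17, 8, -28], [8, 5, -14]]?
The invariant factors of A (the non-unit diagonal entries of the Smith normal form of xI - A over ℚ[x]) are x^2(x + 2), each dividing the next. The characteristic polynomial is their product, x^2(x + 2).

The rational canonical form is the block-diagonal matrix of companion matrices C(f_i):
R = [[0, 0, 0], [1, 0, 0], [0, 1, -2]].

R = [[0, 0, 0], [1, 0, 0], [0, 1, -2]]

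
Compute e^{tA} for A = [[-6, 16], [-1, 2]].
e^{tA} = [[(1 - 4*t)*e^{-2*t}, 16*t*e^{-2*t}], [-t*e^{-2*t}, (4*t + 1)*e^{-2*t}]]

A has Jordan form J = [[-2, 1], [0, -2]] with A = PJP^{-1}, so e^{tA} = P e^{tJ} P^{-1}.

For a Jordan block J_k(λ), e^{tJ_k(λ)} = e^{λt} · (I + tN + t^2 N^2/2! + ... + t^{k-1} N^{k-1}/(k-1)!) where N is the nilpotent superdiagonal part.

Assembling the blocks and conjugating back gives the entries of e^{tA} as shown above.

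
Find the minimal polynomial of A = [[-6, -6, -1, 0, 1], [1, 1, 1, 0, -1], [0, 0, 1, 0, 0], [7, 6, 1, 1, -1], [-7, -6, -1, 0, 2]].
The characteristic polynomial factors as (x - 1)^4(x + 5). The minimal polynomial is ∏(x - λ)^{k_λ} where k_λ is the size of the largest Jordan block at λ.

For λ = -5: rank(A + 5I) = 4, and the largest Jordan block has size 1 (the smallest k with rank((A + 5I)^k) = rank((A + 5I)^(k+1))).
For λ = 1: rank(A - I) = 2, and the largest Jordan block has size 2 (the smallest k with rank((A - I)^k) = rank((A - I)^(k+1))).

So m_A(x) = (x - 1)^2(x + 5).

m_A(x) = (x - 1)^2(x + 5)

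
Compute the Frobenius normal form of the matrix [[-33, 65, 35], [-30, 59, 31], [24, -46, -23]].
R = [[0, 0, -27], [1, 0, 9], [0, 1, 3]]

The invariant factors of A (the non-unit diagonal entries of the Smith normal form of xI - A over ℚ[x]) are (x - 3)^2(x + 3), each dividing the next. The characteristic polynomial is their product, (x - 3)^2(x + 3).

The rational canonical form is the block-diagonal matrix of companion matrices C(f_i):
R = [[0, 0, -27], [1, 0, 9], [0, 1, 3]].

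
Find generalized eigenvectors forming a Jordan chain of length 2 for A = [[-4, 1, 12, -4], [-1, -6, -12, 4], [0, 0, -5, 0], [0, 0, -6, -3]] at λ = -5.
We seek v_1 ∈ ker((A + 5I)^2) \ ker(A + 5I), then set v_{i+1} = (A + 5I) v_i.

One such chain is v_1 = [[0, 1, 0, 0]]^T, v_2 = [[1, -1, 0, 0]]^T. Check: (A + 5I) v_2 = [[0, 0, 0, 0]]^T = 0.

v_1 = [[0, 1, 0, 0]]^T, v_2 = [[1, -1, 0, 0]]^T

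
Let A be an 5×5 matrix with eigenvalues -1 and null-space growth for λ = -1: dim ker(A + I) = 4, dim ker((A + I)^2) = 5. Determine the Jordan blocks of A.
Jordan blocks: (-1, 2), (-1, 1), (-1, 1), (-1, 1)

λ = -1: successive nullity increments [4, 1] count blocks of size ≥ k; block sizes are [2, 1, 1, 1].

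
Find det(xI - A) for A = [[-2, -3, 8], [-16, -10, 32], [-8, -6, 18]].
xI - A = [[x + 2, 3, -8], [16, x + 10, -32], [8, 6, x - 18]].

Expanding det(xI - A) along the first row:
det(xI - A) = + (x + 2)·det([[x + 10, -32], [6, x - 18]]) - (3)·det([[16, -32], [8, x - 18]]) + (-8)·det([[16, x + 10], [8, 6]]).

Evaluating gives χ_A(x) = x^3 - 6x^2 + 12x - 8 = (x - 2)^3.

χ_A(x) = (x - 2)^3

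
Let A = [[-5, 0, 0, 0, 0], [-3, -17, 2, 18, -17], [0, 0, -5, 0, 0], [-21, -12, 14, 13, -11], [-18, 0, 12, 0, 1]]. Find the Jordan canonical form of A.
J = [[-5, 0, 0, 0, 0], [0, -5, 0, 0, 0], [0, 0, -5, 0, 0], [0, 0, 0, 1, 1], [0, 0, 0, 0, 1]]

The characteristic polynomial is det(xI - A) = (x - 1)^2(x + 5)^3, so the eigenvalues are -5 (algebraic multiplicity 3), 1 (algebraic multiplicity 2).

For λ = -5: rank(A + 5I) = 2. The eigenspace has dimension 5 - 2 = 3, so there are 3 Jordan blocks; the rank sequence gives block sizes [1, 1, 1].

For λ = 1: rank(A - I) = 4, rank((A - I)^2) = 3. The eigenspace has dimension 5 - 4 = 1, so there is 1 Jordan block; the rank sequence gives block sizes [2].

Assembling the blocks gives the Jordan form J above.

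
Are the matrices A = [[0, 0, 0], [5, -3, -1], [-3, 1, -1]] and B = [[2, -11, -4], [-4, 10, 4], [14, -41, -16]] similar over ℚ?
Two matrices over a field are similar if and only if they have the same invariant factors.

Both A and B have characteristic polynomial x(x + 2)^2 and minimal polynomial x(x + 2)^2. Computing further, both have invariant factors x(x + 2)^2. Hence A and B are similar.

Yes.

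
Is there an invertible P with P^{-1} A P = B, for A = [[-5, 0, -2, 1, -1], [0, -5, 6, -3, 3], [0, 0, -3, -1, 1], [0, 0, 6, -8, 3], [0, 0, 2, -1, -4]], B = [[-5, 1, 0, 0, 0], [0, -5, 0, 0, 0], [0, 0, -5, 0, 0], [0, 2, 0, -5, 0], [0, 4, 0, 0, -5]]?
Two matrices over a field are similar if and only if they have the same invariant factors.

Both A and B have characteristic polynomial (x + 5)^5 and minimal polynomial (x + 5)^2. Computing further, both have invariant factors x + 5, x + 5, x + 5, (x + 5)^2. Hence A and B are similar.

Yes.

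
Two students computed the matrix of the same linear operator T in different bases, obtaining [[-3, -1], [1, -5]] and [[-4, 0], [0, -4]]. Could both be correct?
Both have characteristic polynomial (x + 4)^2, but the minimal polynomial of A is (x + 4)^2 while the minimal polynomial of B is x + 4. The minimal polynomial is a similarity invariant, so A and B are not similar.

No.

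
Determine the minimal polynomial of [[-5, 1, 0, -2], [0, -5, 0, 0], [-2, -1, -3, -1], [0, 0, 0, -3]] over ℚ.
m_A(x) = (x + 3)^2(x + 5)^2

The characteristic polynomial factors as (x + 3)^2(x + 5)^2. The minimal polynomial is ∏(x - λ)^{k_λ} where k_λ is the size of the largest Jordan block at λ.

For λ = -5: rank(A + 5I) = 3, and the largest Jordan block has size 2 (the smallest k with rank((A + 5I)^k) = rank((A + 5I)^(k+1))).
For λ = -3: rank(A + 3I) = 3, and the largest Jordan block has size 2 (the smallest k with rank((A + 3I)^k) = rank((A + 3I)^(k+1))).

So m_A(x) = (x + 3)^2(x + 5)^2.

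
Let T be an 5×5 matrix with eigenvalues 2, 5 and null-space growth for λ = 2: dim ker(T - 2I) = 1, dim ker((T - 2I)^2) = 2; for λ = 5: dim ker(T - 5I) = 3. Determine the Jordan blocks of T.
Jordan blocks: (2, 2), (5, 1), (5, 1), (5, 1)

λ = 2: successive nullity increments [1, 1] count blocks of size ≥ k; block sizes are [2].
λ = 5: successive nullity increments [3] count blocks of size ≥ k; block sizes are [1, 1, 1].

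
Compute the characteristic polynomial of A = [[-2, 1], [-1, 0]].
xI - A = [[x + 2, -1], [1, x]].

Expanding det(xI - A) along the first row:
det(xI - A) = + (x + 2)·det([[x]]) - (-1)·det([[1]]).

Evaluating gives χ_A(x) = x^2 + 2x + 1 = (x + 1)^2.

χ_A(x) = (x + 1)^2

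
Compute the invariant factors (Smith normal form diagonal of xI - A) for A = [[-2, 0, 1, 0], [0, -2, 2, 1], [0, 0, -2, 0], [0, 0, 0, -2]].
(x + 2)^2, (x + 2)^2

The Jordan structure of A has elementary divisors (x + 2)^2, (x + 2)^2. Arranging the block sizes at each eigenvalue in decreasing order and taking row products gives the invariant factors.

Invariant factors (smallest first, each dividing the next): (x + 2)^2, (x + 2)^2.

Check: the last factor (x + 2)^2 is the minimal polynomial, and the product (x + 2)^4 is the characteristic polynomial.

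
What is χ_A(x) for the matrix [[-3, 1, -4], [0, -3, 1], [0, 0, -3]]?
xI - A = [[x + 3, -1, 4], [0, x + 3, -1], [0, 0, x + 3]].

Expanding det(xI - A) along the first row:
det(xI - A) = + (x + 3)·det([[x + 3, -1], [0, x + 3]]) - (-1)·det([[0, -1], [0, x + 3]]) + (4)·det([[0, x + 3], [0, 0]]).

Evaluating gives χ_A(x) = x^3 + 9x^2 + 27x + 27 = (x + 3)^3.

χ_A(x) = (x + 3)^3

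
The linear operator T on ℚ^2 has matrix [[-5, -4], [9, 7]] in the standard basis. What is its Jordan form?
The characteristic polynomial is det(xI - A) = (x - 1)^2, so the eigenvalues are 1 (algebraic multiplicity 2).

For λ = 1: rank(A - I) = 1, rank((A - I)^2) = 0. The eigenspace has dimension 2 - 1 = 1, so there is 1 Jordan block; the rank sequence gives block sizes [2].

Assembling the blocks gives the Jordan form J above.

J = [[1, 1], [0, 1]]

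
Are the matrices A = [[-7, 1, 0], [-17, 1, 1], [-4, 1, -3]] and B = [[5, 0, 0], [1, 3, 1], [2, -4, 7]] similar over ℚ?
No.

trace(A) = -9 but trace(B) = 15. The trace is a similarity invariant, so A and B are not similar.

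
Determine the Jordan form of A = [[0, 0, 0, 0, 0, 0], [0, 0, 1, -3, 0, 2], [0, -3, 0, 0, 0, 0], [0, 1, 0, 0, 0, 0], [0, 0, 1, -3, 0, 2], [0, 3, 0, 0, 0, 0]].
The characteristic polynomial is det(xI - A) = x^6, so the eigenvalues are 0 (algebraic multiplicity 6).

For λ = 0: rank(A) = 2, rank(A^2) = 1, rank(A^3) = 0. The eigenspace has dimension 6 - 2 = 4, so there are 4 Jordan blocks; the rank sequence gives block sizes [3, 1, 1, 1].

Assembling the blocks gives the Jordan form J above.

J = [[0, 1, 0, 0, 0, 0], [0, 0, 1, 0, 0, 0], [0, 0, 0, 0, 0, 0], [0, 0, 0, 0, 0, 0], [0, 0, 0, 0, 0, 0], [0, 0, 0, 0, 0, 0]]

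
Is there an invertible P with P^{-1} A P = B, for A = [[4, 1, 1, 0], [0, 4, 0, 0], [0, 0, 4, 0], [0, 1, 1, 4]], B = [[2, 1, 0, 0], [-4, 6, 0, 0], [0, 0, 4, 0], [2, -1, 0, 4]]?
Yes.

Two matrices over a field are similar if and only if they have the same invariant factors.

Both A and B have characteristic polynomial (x - 4)^4 and minimal polynomial (x - 4)^2. Computing further, both have invariant factors x - 4, x - 4, (x - 4)^2. Hence A and B are similar.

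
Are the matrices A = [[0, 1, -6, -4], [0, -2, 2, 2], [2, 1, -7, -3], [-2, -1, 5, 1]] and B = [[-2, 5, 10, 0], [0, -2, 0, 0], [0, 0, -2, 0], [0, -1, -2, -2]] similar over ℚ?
Both have characteristic polynomial (x + 2)^4 and minimal polynomial (x + 2)^2. But rank(A + 2I) = 2 for A while rank(B + 2I) = 1 for B, so the number of Jordan blocks at λ = -2 differs. A and B are not similar.

No.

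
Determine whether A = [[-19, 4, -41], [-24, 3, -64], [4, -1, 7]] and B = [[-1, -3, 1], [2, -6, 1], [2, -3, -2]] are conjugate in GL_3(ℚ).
Both have characteristic polynomial (x + 3)^3, but the minimal polynomial of A is (x + 3)^3 while the minimal polynomial of B is (x + 3)^2. The minimal polynomial is a similarity invariant, so A and B are not similar.

No.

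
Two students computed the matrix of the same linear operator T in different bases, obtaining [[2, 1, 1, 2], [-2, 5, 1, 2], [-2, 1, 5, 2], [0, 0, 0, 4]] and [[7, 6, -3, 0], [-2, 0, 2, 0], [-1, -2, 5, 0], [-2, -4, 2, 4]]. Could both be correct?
Yes.

Two matrices over a field are similar if and only if they have the same invariant factors.

Both A and B have characteristic polynomial (x - 4)^4 and minimal polynomial (x - 4)^2. Computing further, both have invariant factors x - 4, x - 4, (x - 4)^2. Hence A and B are similar.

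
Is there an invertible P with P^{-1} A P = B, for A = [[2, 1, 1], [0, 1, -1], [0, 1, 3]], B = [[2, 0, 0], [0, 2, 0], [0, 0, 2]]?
Both have characteristic polynomial (x - 2)^3, but the minimal polynomial of A is (x - 2)^2 while the minimal polynomial of B is x - 2. The minimal polynomial is a similarity invariant, so A and B are not similar.

No.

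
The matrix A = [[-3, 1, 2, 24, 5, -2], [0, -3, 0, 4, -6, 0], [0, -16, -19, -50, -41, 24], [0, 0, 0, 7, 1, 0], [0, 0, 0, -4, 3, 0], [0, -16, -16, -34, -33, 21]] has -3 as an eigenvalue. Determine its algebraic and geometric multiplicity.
algebraic multiplicity 3, geometric multiplicity 2

The characteristic polynomial is (x - 5)^3(x + 3)^3, so the factor x + 3 appears with exponent 3: the algebraic multiplicity is 3.

rank(A + 3I) = 4, so the eigenspace has dimension 6 - 4 = 2: the geometric multiplicity is 2.

Since 2 < 3, A is not diagonalizable.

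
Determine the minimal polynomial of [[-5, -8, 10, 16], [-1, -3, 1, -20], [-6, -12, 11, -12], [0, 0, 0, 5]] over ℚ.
m_A(x) = (x - 5)(x + 1)^2

The characteristic polynomial factors as (x - 5)^2(x + 1)^2. The minimal polynomial is ∏(x - λ)^{k_λ} where k_λ is the size of the largest Jordan block at λ.

For λ = -1: rank(A + I) = 3, and the largest Jordan block has size 2 (the smallest k with rank((A + I)^k) = rank((A + I)^(k+1))).
For λ = 5: rank(A - 5I) = 2, and the largest Jordan block has size 1 (the smallest k with rank((A - 5I)^k) = rank((A - 5I)^(k+1))).

So m_A(x) = (x - 5)(x + 1)^2.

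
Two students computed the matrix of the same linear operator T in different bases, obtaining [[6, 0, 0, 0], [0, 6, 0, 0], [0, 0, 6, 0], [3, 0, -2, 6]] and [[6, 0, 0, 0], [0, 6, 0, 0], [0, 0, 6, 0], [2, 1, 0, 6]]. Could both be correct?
Two matrices over a field are similar if and only if they have the same invariant factors.

Both A and B have characteristic polynomial (x - 6)^4 and minimal polynomial (x - 6)^2. Computing further, both have invariant factors x - 6, x - 6, (x - 6)^2. Hence A and B are similar.

Yes.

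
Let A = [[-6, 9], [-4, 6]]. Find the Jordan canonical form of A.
J = [[0, 1], [0, 0]]

The characteristic polynomial is det(xI - A) = x^2, so the eigenvalues are 0 (algebraic multiplicity 2).

For λ = 0: rank(A) = 1, rank(A^2) = 0. The eigenspace has dimension 2 - 1 = 1, so there is 1 Jordan block; the rank sequence gives block sizes [2].

Assembling the blocks gives the Jordan form J above.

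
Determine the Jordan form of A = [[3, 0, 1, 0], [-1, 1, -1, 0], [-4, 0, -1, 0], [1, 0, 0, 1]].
The characteristic polynomial is det(xI - A) = (x - 1)^4, so the eigenvalues are 1 (algebraic multiplicity 4).

For λ = 1: rank(A - I) = 2, rank((A - I)^2) = 1, rank((A - I)^3) = 0. The eigenspace has dimension 4 - 2 = 2, so there are 2 Jordan blocks; the rank sequence gives block sizes [3, 1].

Assembling the blocks gives the Jordan form J above.

J = [[1, 1, 0, 0], [0, 1, 1, 0], [0, 0, 1, 0], [0, 0, 0, 1]]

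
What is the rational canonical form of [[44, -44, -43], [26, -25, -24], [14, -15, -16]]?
The invariant factors of A (the non-unit diagonal entries of the Smith normal form of xI - A over ℚ[x]) are (x - 5)(x - 2)(x + 4), each dividing the next. The characteristic polynomial is their product, (x - 5)(x - 2)(x + 4).

The rational canonical form is the block-diagonal matrix of companion matrices C(f_i):
R = [[0, 0, -40], [1, 0, 18], [0, 1, 3]].

R = [[0, 0, -40], [1, 0, 18], [0, 1, 3]]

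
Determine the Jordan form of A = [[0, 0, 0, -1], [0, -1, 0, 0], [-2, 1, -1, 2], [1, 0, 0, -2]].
J = [[-1, 1, 0, 0], [0, -1, 0, 0], [0, 0, -1, 1], [0, 0, 0, -1]]

The characteristic polynomial is det(xI - A) = (x + 1)^4, so the eigenvalues are -1 (algebraic multiplicity 4).

For λ = -1: rank(A + I) = 2, rank((A + I)^2) = 0. The eigenspace has dimension 4 - 2 = 2, so there are 2 Jordan blocks; the rank sequence gives block sizes [2, 2].

Assembling the blocks gives the Jordan form J above.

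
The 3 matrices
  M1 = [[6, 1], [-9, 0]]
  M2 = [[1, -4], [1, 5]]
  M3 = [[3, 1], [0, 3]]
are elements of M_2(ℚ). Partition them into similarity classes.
1 class: {M1, M2, M3}

Characteristic polynomials: χ_{M1} = (x - 3)^2, χ_{M2} = (x - 3)^2, χ_{M3} = (x - 3)^2.

{M1, M2, M3}: invariant factors (x - 3)^2.

Matrices are similar if and only if their invariant-factor lists agree; the partition into similarity classes is {M1, M2, M3}.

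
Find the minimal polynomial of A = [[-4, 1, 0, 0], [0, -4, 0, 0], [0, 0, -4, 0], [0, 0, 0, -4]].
m_A(x) = (x + 4)^2

The characteristic polynomial factors as (x + 4)^4. The minimal polynomial is ∏(x - λ)^{k_λ} where k_λ is the size of the largest Jordan block at λ.

For λ = -4: rank(A + 4I) = 1, and the largest Jordan block has size 2 (the smallest k with rank((A + 4I)^k) = rank((A + 4I)^(k+1))).

So m_A(x) = (x + 4)^2.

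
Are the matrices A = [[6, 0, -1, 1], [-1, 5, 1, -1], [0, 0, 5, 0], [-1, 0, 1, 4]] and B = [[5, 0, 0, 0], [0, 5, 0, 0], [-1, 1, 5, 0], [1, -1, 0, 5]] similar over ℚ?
Yes.

Two matrices over a field are similar if and only if they have the same invariant factors.

Both A and B have characteristic polynomial (x - 5)^4 and minimal polynomial (x - 5)^2. Computing further, both have invariant factors x - 5, x - 5, (x - 5)^2. Hence A and B are similar.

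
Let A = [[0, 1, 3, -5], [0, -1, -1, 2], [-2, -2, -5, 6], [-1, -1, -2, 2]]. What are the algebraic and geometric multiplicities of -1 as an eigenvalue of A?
algebraic multiplicity 4, geometric multiplicity 2

The characteristic polynomial is (x + 1)^4, so the factor x + 1 appears with exponent 4: the algebraic multiplicity is 4.

rank(A + I) = 2, so the eigenspace has dimension 4 - 2 = 2: the geometric multiplicity is 2.

Since 2 < 4, A is not diagonalizable.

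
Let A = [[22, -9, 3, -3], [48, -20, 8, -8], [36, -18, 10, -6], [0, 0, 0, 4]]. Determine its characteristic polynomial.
χ_A(x) = (x - 4)^4

xI - A = [[x - 22, 9, -3, 3], [-48, x + 20, -8, 8], [-36, 18, x - 10, 6], [0, 0, 0, x - 4]].

Expanding det(xI - A) along the first row:
det(xI - A) = + (x - 22)·det([[x + 20, -8, 8], [18, x - 10, 6], [0, 0, x - 4]]) - (9)·det([[-48, -8, 8], [-36, x - 10, 6], [0, 0, x - 4]]) + (-3)·det([[-48, x + 20, 8], [-36, 18, 6], [0, 0, x - 4]]) - (3)·det([[-48, x + 20, -8], [-36, 18, x - 10], [0, 0, 0]]).

Evaluating gives χ_A(x) = x^4 - 16x^3 + 96x^2 - 256x + 256 = (x - 4)^4.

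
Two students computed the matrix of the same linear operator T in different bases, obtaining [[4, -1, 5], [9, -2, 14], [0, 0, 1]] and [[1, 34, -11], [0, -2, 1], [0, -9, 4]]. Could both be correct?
Two matrices over a field are similar if and only if they have the same invariant factors.

Both A and B have characteristic polynomial (x - 1)^3 and minimal polynomial (x - 1)^3. Computing further, both have invariant factors (x - 1)^3. Hence A and B are similar.

Yes.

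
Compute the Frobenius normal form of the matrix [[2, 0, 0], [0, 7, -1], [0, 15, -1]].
The invariant factors of A (the non-unit diagonal entries of the Smith normal form of xI - A over ℚ[x]) are x - 2, (x - 4)(x - 2), each dividing the next. The characteristic polynomial is their product, (x - 4)(x - 2)^2.

The rational canonical form is the block-diagonal matrix of companion matrices C(f_i):
R = [[2, 0, 0], [0, 0, -8], [0, 1, 6]].

R = [[2, 0, 0], [0, 0, -8], [0, 1, 6]]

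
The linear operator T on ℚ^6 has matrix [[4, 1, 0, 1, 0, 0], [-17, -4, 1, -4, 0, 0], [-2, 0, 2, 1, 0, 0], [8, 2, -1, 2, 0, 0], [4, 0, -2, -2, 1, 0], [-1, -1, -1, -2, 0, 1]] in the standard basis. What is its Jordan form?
The characteristic polynomial is det(xI - A) = (x - 1)^6, so the eigenvalues are 1 (algebraic multiplicity 6).

For λ = 1: rank(A - I) = 2, rank((A - I)^2) = 0. The eigenspace has dimension 6 - 2 = 4, so there are 4 Jordan blocks; the rank sequence gives block sizes [2, 2, 1, 1].

Assembling the blocks gives the Jordan form J above.

J = [[1, 1, 0, 0, 0, 0], [0, 1, 0, 0, 0, 0], [0, 0, 1, 1, 0, 0], [0, 0, 0, 1, 0, 0], [0, 0, 0, 0, 1, 0], [0, 0, 0, 0, 0, 1]]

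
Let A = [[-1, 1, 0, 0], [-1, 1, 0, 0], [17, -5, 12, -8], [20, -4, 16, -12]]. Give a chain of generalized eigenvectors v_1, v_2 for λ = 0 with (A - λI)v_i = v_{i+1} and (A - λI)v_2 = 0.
v_1 = [[-3, -4, 2, -1]]^T, v_2 = [[-1, -1, 1, 0]]^T

We seek v_1 ∈ ker(A^2) \ ker(A), then set v_{i+1} = A v_i.

One such chain is v_1 = [[-3, -4, 2, -1]]^T, v_2 = [[-1, -1, 1, 0]]^T. Check: A v_2 = [[0, 0, 0, 0]]^T = 0.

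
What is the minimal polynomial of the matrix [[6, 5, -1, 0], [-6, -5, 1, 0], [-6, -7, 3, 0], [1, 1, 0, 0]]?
The characteristic polynomial factors as x^2(x - 2)^2. The minimal polynomial is ∏(x - λ)^{k_λ} where k_λ is the size of the largest Jordan block at λ.

For λ = 0: rank(A) = 3, and the largest Jordan block has size 2 (the smallest k with rank(A^k) = rank(A^(k+1))).
For λ = 2: rank(A - 2I) = 3, and the largest Jordan block has size 2 (the smallest k with rank((A - 2I)^k) = rank((A - 2I)^(k+1))).

So m_A(x) = x^2(x - 2)^2.

m_A(x) = x^2(x - 2)^2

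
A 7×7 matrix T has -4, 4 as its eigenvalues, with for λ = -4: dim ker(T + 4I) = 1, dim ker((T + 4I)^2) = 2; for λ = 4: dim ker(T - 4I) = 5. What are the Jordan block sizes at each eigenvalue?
λ = -4: successive nullity increments [1, 1] count blocks of size ≥ k; block sizes are [2].
λ = 4: successive nullity increments [5] count blocks of size ≥ k; block sizes are [1, 1, 1, 1, 1].

Jordan blocks: (-4, 2), (4, 1), (4, 1), (4, 1), (4, 1), (4, 1)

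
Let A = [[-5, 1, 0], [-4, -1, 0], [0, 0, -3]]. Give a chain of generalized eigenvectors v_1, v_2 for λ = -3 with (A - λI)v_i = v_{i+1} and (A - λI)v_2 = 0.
v_1 = [[2, 5, 0]]^T, v_2 = [[1, 2, 0]]^T

We seek v_1 ∈ ker((A + 3I)^2) \ ker(A + 3I), then set v_{i+1} = (A + 3I) v_i.

One such chain is v_1 = [[2, 5, 0]]^T, v_2 = [[1, 2, 0]]^T. Check: (A + 3I) v_2 = [[0, 0, 0]]^T = 0.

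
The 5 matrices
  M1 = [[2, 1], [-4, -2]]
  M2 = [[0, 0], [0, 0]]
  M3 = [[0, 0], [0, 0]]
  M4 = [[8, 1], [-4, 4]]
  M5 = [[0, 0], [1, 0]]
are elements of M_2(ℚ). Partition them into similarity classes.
Characteristic polynomials: χ_{M1} = x^2, χ_{M2} = x^2, χ_{M3} = x^2, χ_{M4} = (x - 6)^2, χ_{M5} = x^2.

{M1, M5}: invariant factors x^2.

{M2, M3}: invariant factors x, x.

{M4}: invariant factors (x - 6)^2.

Matrices are similar if and only if their invariant-factor lists agree; the partition into similarity classes is {M1, M5}, {M2, M3}, {M4}.

3 classes: {M1, M5}, {M2, M3}, {M4}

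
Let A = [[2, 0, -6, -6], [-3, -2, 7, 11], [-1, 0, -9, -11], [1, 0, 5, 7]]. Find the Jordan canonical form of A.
The characteristic polynomial is det(xI - A) = (x - 2)^2(x + 2)(x + 4), so the eigenvalues are -4 (algebraic multiplicity 1), -2 (algebraic multiplicity 1), 2 (algebraic multiplicity 2).

For λ = -4: algebraic multiplicity 1 gives one 1×1 block.

For λ = -2: algebraic multiplicity 1 gives one 1×1 block.

For λ = 2: rank(A - 2I) = 3, rank((A - 2I)^2) = 2. The eigenspace has dimension 4 - 3 = 1, so there is 1 Jordan block; the rank sequence gives block sizes [2].

Assembling the blocks gives the Jordan form J above.

J = [[-4, 0, 0, 0], [0, -2, 0, 0], [0, 0, 2, 1], [0, 0, 0, 2]]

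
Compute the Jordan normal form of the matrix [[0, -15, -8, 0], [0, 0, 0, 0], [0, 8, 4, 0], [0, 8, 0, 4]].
The characteristic polynomial is det(xI - A) = x^2(x - 4)^2, so the eigenvalues are 0 (algebraic multiplicity 2), 4 (algebraic multiplicity 2).

For λ = 0: rank(A) = 3, rank(A^2) = 2. The eigenspace has dimension 4 - 3 = 1, so there is 1 Jordan block; the rank sequence gives block sizes [2].

For λ = 4: rank(A - 4I) = 2. The eigenspace has dimension 4 - 2 = 2, so there are 2 Jordan blocks; the rank sequence gives block sizes [1, 1].

Assembling the blocks gives the Jordan form J above.

J = [[0, 1, 0, 0], [0, 0, 0, 0], [0, 0, 4, 0], [0, 0, 0, 4]]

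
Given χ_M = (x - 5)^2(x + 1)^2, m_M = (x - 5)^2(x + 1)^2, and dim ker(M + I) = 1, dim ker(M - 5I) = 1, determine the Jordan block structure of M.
Jordan blocks: (-1, 2), (5, 2)

λ = -1: algebraic multiplicity 2 (exponent in χ_M), largest block size 2 (exponent in m_M), 1 block (geometric multiplicity). This forces block sizes [2].
λ = 5: algebraic multiplicity 2 (exponent in χ_M), largest block size 2 (exponent in m_M), 1 block (geometric multiplicity). This forces block sizes [2].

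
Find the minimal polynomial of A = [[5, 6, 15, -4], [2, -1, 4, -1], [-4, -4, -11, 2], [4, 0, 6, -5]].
m_A(x) = (x + 3)^2

The characteristic polynomial factors as (x + 3)^4. The minimal polynomial is ∏(x - λ)^{k_λ} where k_λ is the size of the largest Jordan block at λ.

For λ = -3: rank(A + 3I) = 2, and the largest Jordan block has size 2 (the smallest k with rank((A + 3I)^k) = rank((A + 3I)^(k+1))).

So m_A(x) = (x + 3)^2.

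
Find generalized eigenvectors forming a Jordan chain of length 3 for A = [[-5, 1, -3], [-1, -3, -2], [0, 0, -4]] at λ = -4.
We seek v_1 ∈ ker((A + 4I)^3) \ ker((A + 4I)^2), then set v_{i+1} = (A + 4I) v_i.

One such chain is v_1 = [[-2, 1, 1]]^T, v_2 = [[0, 1, 0]]^T, v_3 = [[1, 1, 0]]^T. Check: (A + 4I) v_3 = [[0, 0, 0]]^T = 0.

v_1 = [[-2, 1, 1]]^T, v_2 = [[0, 1, 0]]^T, v_3 = [[1, 1, 0]]^T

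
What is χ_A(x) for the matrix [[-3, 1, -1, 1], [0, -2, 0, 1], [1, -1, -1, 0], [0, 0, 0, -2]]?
χ_A(x) = (x + 2)^4

xI - A = [[x + 3, -1, 1, -1], [0, x + 2, 0, -1], [-1, 1, x + 1, 0], [0, 0, 0, x + 2]].

Expanding det(xI - A) along the first row:
det(xI - A) = + (x + 3)·det([[x + 2, 0, -1], [1, x + 1, 0], [0, 0, x + 2]]) - (-1)·det([[0, 0, -1], [-1, x + 1, 0], [0, 0, x + 2]]) + (1)·det([[0, x + 2, -1], [-1, 1, 0], [0, 0, x + 2]]) - (-1)·det([[0, x + 2, 0], [-1, 1, x + 1], [0, 0, 0]]).

Evaluating gives χ_A(x) = x^4 + 8x^3 + 24x^2 + 32x + 16 = (x + 2)^4.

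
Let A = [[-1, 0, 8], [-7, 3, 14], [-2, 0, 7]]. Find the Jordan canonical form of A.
The characteristic polynomial is det(xI - A) = (x - 3)^3, so the eigenvalues are 3 (algebraic multiplicity 3).

For λ = 3: rank(A - 3I) = 1, rank((A - 3I)^2) = 0. The eigenspace has dimension 3 - 1 = 2, so there are 2 Jordan blocks; the rank sequence gives block sizes [2, 1].

Assembling the blocks gives the Jordan form J above.

J = [[3, 1, 0], [0, 3, 0], [0, 0, 3]]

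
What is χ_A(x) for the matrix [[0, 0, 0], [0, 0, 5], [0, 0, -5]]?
xI - A = [[x, 0, 0], [0, x, -5], [0, 0, x + 5]].

Expanding det(xI - A) along the first row:
det(xI - A) = + (x)·det([[x, -5], [0, x + 5]]) - (0)·det([[0, -5], [0, x + 5]]) + (0)·det([[0, x], [0, 0]]).

Evaluating gives χ_A(x) = x^3 + 5x^2 = x^2(x + 5).

χ_A(x) = x^2(x + 5)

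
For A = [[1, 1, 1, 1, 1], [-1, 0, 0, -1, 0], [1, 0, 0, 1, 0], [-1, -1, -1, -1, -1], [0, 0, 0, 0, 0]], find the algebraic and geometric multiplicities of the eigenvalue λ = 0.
algebraic multiplicity 5, geometric multiplicity 3

The characteristic polynomial is x^5, so the factor x appears with exponent 5: the algebraic multiplicity is 5.

rank(A) = 2, so the eigenspace has dimension 5 - 2 = 3: the geometric multiplicity is 3.

Since 3 < 5, A is not diagonalizable.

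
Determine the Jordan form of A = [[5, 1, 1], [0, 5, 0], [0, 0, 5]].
J = [[5, 1, 0], [0, 5, 0], [0, 0, 5]]

The characteristic polynomial is det(xI - A) = (x - 5)^3, so the eigenvalues are 5 (algebraic multiplicity 3).

For λ = 5: rank(A - 5I) = 1, rank((A - 5I)^2) = 0. The eigenspace has dimension 3 - 1 = 2, so there are 2 Jordan blocks; the rank sequence gives block sizes [2, 1].

Assembling the blocks gives the Jordan form J above.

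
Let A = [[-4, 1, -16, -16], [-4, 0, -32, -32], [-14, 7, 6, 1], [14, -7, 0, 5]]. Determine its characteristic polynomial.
χ_A(x) = (x - 6)(x - 5)(x + 2)^2

xI - A = [[x + 4, -1, 16, 16], [4, x, 32, 32], [14, -7, x - 6, -1], [-14, 7, 0, x - 5]].

Expanding det(xI - A) along the first row:
det(xI - A) = + (x + 4)·det([[x, 32, 32], [-7, x - 6, -1], [7, 0, x - 5]]) - (-1)·det([[4, 32, 32], [14, x - 6, -1], [-14, 0, x - 5]]) + (16)·det([[4, x, 32], [14, -7, -1], [-14, 7, x - 5]]) - (16)·det([[4, x, 32], [14, -7, x - 6], [-14, 7, 0]]).

Evaluating gives χ_A(x) = x^4 - 7x^3 - 10x^2 + 76x + 120 = (x - 6)(x - 5)(x + 2)^2.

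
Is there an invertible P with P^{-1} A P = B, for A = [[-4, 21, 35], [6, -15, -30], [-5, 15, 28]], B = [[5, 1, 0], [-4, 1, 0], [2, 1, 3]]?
Two matrices over a field are similar if and only if they have the same invariant factors.

Both A and B have characteristic polynomial (x - 3)^3 and minimal polynomial (x - 3)^2. Computing further, both have invariant factors x - 3, (x - 3)^2. Hence A and B are similar.

Yes.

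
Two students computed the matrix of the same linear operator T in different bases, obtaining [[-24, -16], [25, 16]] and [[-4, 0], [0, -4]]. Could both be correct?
No.

Both have characteristic polynomial (x + 4)^2, but the minimal polynomial of A is (x + 4)^2 while the minimal polynomial of B is x + 4. The minimal polynomial is a similarity invariant, so A and B are not similar.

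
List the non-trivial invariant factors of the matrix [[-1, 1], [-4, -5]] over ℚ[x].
The Jordan structure of A has elementary divisors (x + 3)^2. Arranging the block sizes at each eigenvalue in decreasing order and taking row products gives the invariant factors.

Invariant factors (smallest first, each dividing the next): (x + 3)^2.

Check: the last factor (x + 3)^2 is the minimal polynomial, and the product (x + 3)^2 is the characteristic polynomial.

(x + 3)^2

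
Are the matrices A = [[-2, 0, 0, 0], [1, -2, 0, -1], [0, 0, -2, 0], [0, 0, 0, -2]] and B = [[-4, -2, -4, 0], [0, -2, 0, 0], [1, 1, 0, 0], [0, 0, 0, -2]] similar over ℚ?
Two matrices over a field are similar if and only if they have the same invariant factors.

Both A and B have characteristic polynomial (x + 2)^4 and minimal polynomial (x + 2)^2. Computing further, both have invariant factors x + 2, x + 2, (x + 2)^2. Hence A and B are similar.

Yes.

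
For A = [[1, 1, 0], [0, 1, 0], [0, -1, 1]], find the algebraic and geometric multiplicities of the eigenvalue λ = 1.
The characteristic polynomial is (x - 1)^3, so the factor x - 1 appears with exponent 3: the algebraic multiplicity is 3.

rank(A - I) = 1, so the eigenspace has dimension 3 - 1 = 2: the geometric multiplicity is 2.

Since 2 < 3, A is not diagonalizable.

algebraic multiplicity 3, geometric multiplicity 2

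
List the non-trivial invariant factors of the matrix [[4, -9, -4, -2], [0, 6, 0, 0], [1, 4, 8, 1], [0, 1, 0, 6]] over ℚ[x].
The Jordan structure of A has elementary divisors (x - 6)^2, (x - 6)^2. Arranging the block sizes at each eigenvalue in decreasing order and taking row products gives the invariant factors.

Invariant factors (smallest first, each dividing the next): (x - 6)^2, (x - 6)^2.

Check: the last factor (x - 6)^2 is the minimal polynomial, and the product (x - 6)^4 is the characteristic polynomial.

(x - 6)^2, (x - 6)^2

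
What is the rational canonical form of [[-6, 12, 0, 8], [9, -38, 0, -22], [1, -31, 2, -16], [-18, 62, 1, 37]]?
R = [[0, 0, 0, -20], [1, 0, 0, -14], [0, 1, 0, -2], [0, 0, 1, -5]]

The invariant factors of A (the non-unit diagonal entries of the Smith normal form of xI - A over ℚ[x]) are (x + 5)(x^3 + 2x + 4), each dividing the next. The characteristic polynomial is their product, (x + 5)(x^3 + 2x + 4).

The rational canonical form is the block-diagonal matrix of companion matrices C(f_i):
R = [[0, 0, 0, -20], [1, 0, 0, -14], [0, 1, 0, -2], [0, 0, 1, -5]].

Note the characteristic polynomial does not split into linear factors over ℚ, so A has no Jordan form over ℚ; the rational canonical form exists over any field.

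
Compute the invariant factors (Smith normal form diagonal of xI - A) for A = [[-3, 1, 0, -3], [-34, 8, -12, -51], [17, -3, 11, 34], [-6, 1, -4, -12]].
The Jordan structure of A has elementary divisors (x - 1)^2, (x - 1)^2. Arranging the block sizes at each eigenvalue in decreasing order and taking row products gives the invariant factors.

Invariant factors (smallest first, each dividing the next): (x - 1)^2, (x - 1)^2.

Check: the last factor (x - 1)^2 is the minimal polynomial, and the product (x - 1)^4 is the characteristic polynomial.

(x - 1)^2, (x - 1)^2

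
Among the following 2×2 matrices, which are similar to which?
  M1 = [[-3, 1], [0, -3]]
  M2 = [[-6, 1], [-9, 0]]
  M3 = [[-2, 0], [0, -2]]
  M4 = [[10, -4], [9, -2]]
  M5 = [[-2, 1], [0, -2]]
4 classes: {M1, M2}, {M3}, {M4}, {M5}

Characteristic polynomials: χ_{M1} = (x + 3)^2, χ_{M2} = (x + 3)^2, χ_{M3} = (x + 2)^2, χ_{M4} = (x - 4)^2, χ_{M5} = (x + 2)^2.

{M1, M2}: invariant factors (x + 3)^2.

{M3}: invariant factors x + 2, x + 2.

{M4}: invariant factors (x - 4)^2.

{M5}: invariant factors (x + 2)^2.

Matrices are similar if and only if their invariant-factor lists agree; the partition into similarity classes is {M1, M2}, {M3}, {M4}, {M5}.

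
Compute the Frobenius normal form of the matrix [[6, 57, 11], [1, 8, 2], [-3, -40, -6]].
R = [[0, 0, 16], [1, 0, -20], [0, 1, 8]]

The invariant factors of A (the non-unit diagonal entries of the Smith normal form of xI - A over ℚ[x]) are (x - 4)(x - 2)^2, each dividing the next. The characteristic polynomial is their product, (x - 4)(x - 2)^2.

The rational canonical form is the block-diagonal matrix of companion matrices C(f_i):
R = [[0, 0, 16], [1, 0, -20], [0, 1, 8]].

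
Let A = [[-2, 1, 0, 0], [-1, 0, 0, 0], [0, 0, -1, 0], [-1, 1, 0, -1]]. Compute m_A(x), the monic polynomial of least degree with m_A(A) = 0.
The characteristic polynomial factors as (x + 1)^4. The minimal polynomial is ∏(x - λ)^{k_λ} where k_λ is the size of the largest Jordan block at λ.

For λ = -1: rank(A + I) = 1, and the largest Jordan block has size 2 (the smallest k with rank((A + I)^k) = rank((A + I)^(k+1))).

So m_A(x) = (x + 1)^2.

m_A(x) = (x + 1)^2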